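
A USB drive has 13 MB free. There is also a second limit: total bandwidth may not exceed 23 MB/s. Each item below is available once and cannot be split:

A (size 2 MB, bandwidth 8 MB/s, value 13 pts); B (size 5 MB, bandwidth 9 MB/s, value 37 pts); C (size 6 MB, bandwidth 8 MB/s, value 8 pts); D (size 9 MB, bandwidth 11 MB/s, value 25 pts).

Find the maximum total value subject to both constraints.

50 pts

Feasible sets respecting both limits:
- A+B: size 7, bandwidth 17, value 50
- B+C: size 11, bandwidth 17, value 45
- A+D: size 11, bandwidth 19, value 38
Best: 50 pts.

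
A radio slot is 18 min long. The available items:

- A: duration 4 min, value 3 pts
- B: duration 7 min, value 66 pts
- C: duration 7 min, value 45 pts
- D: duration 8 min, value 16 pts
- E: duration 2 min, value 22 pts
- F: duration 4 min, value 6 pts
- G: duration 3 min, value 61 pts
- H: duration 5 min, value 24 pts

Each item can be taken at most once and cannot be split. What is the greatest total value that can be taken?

Check high-value combinations within 18 min:
- B+E+G+H: duration 7+2+3+5=17, value 66+22+61+24=173
- B+C+G: duration 7+7+3=17, value 66+45+61=172
- B+E+F+G: duration 7+2+4+3=16, value 66+22+6+61=155
Best: 173 pts.

173 pts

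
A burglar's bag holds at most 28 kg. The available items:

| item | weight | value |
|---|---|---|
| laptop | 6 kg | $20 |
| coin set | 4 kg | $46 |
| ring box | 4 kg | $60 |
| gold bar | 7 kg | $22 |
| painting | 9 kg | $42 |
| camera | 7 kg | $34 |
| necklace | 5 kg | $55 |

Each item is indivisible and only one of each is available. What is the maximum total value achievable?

This is a 0/1 knapsack; check combinations near the capacity.
- laptop+coin set+ring box+painting+necklace: weight 6+4+4+9+5=28, value 20+46+60+42+55=223
- coin set+ring box+gold bar+camera+necklace: weight 4+4+7+7+5=27, value 46+60+22+34+55=217
- laptop+coin set+ring box+camera+necklace: weight 6+4+4+7+5=26, value 20+46+60+34+55=215
- coin set+ring box+painting+necklace: weight 4+4+9+5=22, value 46+60+42+55=203
- laptop+coin set+ring box+gold bar+necklace: weight 6+4+4+7+5=26, value 20+46+60+22+55=203
Best: $223.

$223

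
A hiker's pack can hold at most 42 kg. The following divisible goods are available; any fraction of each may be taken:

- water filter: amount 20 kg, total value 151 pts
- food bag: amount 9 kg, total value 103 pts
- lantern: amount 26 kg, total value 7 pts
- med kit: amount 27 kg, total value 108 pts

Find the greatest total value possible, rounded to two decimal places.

Take in order of value per unit:
- food bag (103/9 per unit): all 9 → value 103, running total 103.00
- water filter (151/20 per unit): all 20 → value 151, running total 254.00
- med kit (108/27 per unit): 13 of 27 → value 13×108/27 = 52.0000, running total 306.00
Total 306.00.

306.00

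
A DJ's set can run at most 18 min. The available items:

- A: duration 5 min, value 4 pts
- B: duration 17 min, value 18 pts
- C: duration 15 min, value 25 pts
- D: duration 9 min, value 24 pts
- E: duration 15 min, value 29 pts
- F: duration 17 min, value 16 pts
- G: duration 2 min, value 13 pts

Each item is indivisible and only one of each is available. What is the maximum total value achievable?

Check high-value combinations within 18 min:
- E+G: duration 15+2=17, value 29+13=42
- A+D+G: duration 5+9+2=16, value 4+24+13=41
- C+G: duration 15+2=17, value 25+13=38
- D+G: duration 9+2=11, value 24+13=37
Best: 42 pts.

42 pts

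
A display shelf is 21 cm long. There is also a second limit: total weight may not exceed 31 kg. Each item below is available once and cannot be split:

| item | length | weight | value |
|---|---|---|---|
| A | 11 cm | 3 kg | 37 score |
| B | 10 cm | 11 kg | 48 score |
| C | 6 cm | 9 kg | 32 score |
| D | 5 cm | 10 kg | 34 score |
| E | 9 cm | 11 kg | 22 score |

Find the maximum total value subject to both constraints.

114 score

Feasible sets respecting both limits:
- B+C+D: length 21, weight 30, value 114
- C+D+E: length 20, weight 30, value 88
- A+B: length 21, weight 14, value 85
- B+D: length 15, weight 21, value 82
Best: 114 score.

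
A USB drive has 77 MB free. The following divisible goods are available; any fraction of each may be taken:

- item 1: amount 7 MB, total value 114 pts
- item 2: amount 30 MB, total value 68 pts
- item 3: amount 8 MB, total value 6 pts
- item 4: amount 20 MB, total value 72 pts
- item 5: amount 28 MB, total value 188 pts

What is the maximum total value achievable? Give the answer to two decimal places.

Take in order of value per unit:
- item 1 (114/7 per unit): all 7 → value 114, running total 114.00
- item 5 (188/28 per unit): all 28 → value 188, running total 302.00
- item 4 (72/20 per unit): all 20 → value 72, running total 374.00
- item 2 (68/30 per unit): 22 of 30 → value 22×68/30 = 49.8667, running total 423.87
Total 423.87.

423.87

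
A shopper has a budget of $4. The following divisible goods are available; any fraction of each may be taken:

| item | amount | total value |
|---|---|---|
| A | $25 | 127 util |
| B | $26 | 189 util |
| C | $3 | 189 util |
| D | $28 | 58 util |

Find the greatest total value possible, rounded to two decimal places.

196.27

Take in order of value per unit:
- C (189/3 per unit): all 3 → value 189, running total 189.00
- B (189/26 per unit): 1 of 26 → value 1×189/26 = 7.2692, running total 196.27
Total 196.27.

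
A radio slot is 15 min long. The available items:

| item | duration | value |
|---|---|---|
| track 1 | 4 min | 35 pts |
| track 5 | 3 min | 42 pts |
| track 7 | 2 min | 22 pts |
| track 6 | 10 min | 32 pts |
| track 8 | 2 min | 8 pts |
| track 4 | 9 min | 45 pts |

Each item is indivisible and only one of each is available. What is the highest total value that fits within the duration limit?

109 pts

Check high-value combinations within 15 min:
- track 5+track 7+track 4: duration 3+2+9=14, value 42+22+45=109
- track 1+track 5+track 7+track 8: duration 4+3+2+2=11, value 35+42+22+8=107
- track 1+track 7+track 4: duration 4+2+9=15, value 35+22+45=102
- track 1+track 5+track 7: duration 4+3+2=9, value 35+42+22=99
Best: 109 pts.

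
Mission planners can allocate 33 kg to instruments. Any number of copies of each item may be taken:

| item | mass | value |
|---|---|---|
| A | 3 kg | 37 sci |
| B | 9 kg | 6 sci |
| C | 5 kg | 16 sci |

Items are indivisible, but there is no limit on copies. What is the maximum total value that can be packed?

Best value-per-unit is A at 37/3, and filling with it alone uses mass 11×3=33. No mix of the others beats 11×37 = 407.

407 sci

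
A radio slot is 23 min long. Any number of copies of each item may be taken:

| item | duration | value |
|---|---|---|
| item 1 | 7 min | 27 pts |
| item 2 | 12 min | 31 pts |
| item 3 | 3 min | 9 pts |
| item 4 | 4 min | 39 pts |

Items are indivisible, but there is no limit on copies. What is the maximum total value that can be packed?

Best value-per-unit is item 4 at 39/4; filling with it alone gives 5×39 = 195.
Optimal mix: 1×item 3 + 5×item 4 → duration 23, value 204.

204 pts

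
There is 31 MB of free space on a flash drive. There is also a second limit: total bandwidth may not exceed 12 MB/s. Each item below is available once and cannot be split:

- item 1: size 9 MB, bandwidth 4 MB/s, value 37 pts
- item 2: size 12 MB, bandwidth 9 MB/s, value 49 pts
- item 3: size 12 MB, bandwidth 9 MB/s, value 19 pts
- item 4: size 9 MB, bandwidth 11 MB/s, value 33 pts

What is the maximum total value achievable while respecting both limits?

Feasible sets respecting both limits:
- item 2: size 12, bandwidth 9, value 49
- item 1: size 9, bandwidth 4, value 37
- item 4: size 9, bandwidth 11, value 33
- item 3: size 12, bandwidth 9, value 19
Best: 49 pts.

49 pts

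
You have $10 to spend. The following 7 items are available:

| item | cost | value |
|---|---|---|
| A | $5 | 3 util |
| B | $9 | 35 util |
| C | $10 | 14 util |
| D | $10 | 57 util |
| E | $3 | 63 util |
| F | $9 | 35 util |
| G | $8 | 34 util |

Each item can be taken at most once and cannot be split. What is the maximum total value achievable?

Check high-value combinations within $10:
- A+E: cost 5+3=8, value 3+63=66
- E: cost 3, value 63
- D: cost 10, value 57
- B: cost 9, value 35
- F: cost 9, value 35
Best: 66 util.

66 util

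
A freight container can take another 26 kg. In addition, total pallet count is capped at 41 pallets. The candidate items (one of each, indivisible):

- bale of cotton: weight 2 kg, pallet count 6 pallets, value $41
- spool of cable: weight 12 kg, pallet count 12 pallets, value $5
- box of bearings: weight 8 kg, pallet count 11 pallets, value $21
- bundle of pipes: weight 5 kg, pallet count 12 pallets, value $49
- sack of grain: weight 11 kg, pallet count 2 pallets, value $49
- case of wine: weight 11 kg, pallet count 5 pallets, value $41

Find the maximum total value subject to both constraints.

Feasible sets respecting both limits:
- bale of cotton+box of bearings+bundle of pipes+sack of grain: weight 26, pallet count 31, value 160
- bale of cotton+box of bearings+bundle of pipes+case of wine: weight 26, pallet count 34, value 152
- bale of cotton+bundle of pipes+sack of grain: weight 18, pallet count 20, value 139
Best: $160.

$160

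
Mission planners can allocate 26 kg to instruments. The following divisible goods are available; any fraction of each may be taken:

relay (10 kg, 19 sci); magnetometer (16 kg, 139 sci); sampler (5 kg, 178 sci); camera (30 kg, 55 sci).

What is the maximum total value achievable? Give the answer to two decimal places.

Take in order of value per unit:
- sampler (178/5 per unit): all 5 → value 178, running total 178.00
- magnetometer (139/16 per unit): all 16 → value 139, running total 317.00
- relay (19/10 per unit): 5 of 10 → value 5×19/10 = 9.5000, running total 326.50
Total 326.50.

326.50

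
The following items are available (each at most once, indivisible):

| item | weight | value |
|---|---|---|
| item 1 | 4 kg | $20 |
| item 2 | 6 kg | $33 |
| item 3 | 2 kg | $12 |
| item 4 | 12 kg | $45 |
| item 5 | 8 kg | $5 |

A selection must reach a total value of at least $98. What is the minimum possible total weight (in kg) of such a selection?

Subsets with value ≥ 98, sorted by total weight:
- item 1+item 2+item 4: weight 22, value 98
- item 1+item 2+item 3+item 4: weight 24, value 110
- item 1+item 2+item 4+item 5: weight 30, value 103
Minimum weight: 22 kg.

22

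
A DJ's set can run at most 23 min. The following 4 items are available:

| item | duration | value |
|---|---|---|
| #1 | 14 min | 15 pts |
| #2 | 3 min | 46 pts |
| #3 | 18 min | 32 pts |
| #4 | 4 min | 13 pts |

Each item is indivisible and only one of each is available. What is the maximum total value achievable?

Check high-value combinations within 23 min:
- #2+#3: duration 3+18=21, value 46+32=78
- #1+#2+#4: duration 14+3+4=21, value 15+46+13=74
- #1+#2: duration 14+3=17, value 15+46=61
- #2+#4: duration 3+4=7, value 46+13=59
Best: 78 pts.

78 pts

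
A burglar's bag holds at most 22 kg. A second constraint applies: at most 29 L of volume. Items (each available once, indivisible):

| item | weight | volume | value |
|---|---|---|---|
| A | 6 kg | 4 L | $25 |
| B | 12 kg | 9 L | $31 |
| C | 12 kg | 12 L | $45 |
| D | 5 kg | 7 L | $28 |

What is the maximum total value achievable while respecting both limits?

Feasible sets respecting both limits:
- C+D: weight 17, volume 19, value 73
- A+C: weight 18, volume 16, value 70
- B+D: weight 17, volume 16, value 59
- A+B: weight 18, volume 13, value 56
Best: $73.

$73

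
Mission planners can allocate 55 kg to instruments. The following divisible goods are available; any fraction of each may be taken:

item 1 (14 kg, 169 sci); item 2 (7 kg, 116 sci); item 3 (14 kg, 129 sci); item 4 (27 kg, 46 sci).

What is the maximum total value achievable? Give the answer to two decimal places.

448.07

Take in order of value per unit:
- item 2 (116/7 per unit): all 7 → value 116, running total 116.00
- item 1 (169/14 per unit): all 14 → value 169, running total 285.00
- item 3 (129/14 per unit): all 14 → value 129, running total 414.00
- item 4 (46/27 per unit): 20 of 27 → value 20×46/27 = 34.0741, running total 448.07
Total 448.07.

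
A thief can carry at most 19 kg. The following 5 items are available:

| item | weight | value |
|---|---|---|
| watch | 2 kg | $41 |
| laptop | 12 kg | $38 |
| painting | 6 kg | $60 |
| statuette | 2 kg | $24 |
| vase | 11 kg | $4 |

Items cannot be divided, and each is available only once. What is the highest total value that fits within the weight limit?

This is a 0/1 knapsack; check combinations near the capacity.
- watch+painting+statuette: weight 2+6+2=10, value 41+60+24=125
- watch+painting+vase: weight 2+6+11=19, value 41+60+4=105
- watch+laptop+statuette: weight 2+12+2=16, value 41+38+24=103
- watch+painting: weight 2+6=8, value 41+60=101
Best: $125.

$125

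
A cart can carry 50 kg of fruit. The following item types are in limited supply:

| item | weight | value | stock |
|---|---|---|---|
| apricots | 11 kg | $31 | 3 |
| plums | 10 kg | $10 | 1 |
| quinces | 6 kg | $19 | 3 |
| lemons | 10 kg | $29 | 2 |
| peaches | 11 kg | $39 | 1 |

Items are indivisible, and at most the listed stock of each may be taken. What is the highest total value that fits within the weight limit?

$156

Top feasible selections:
- 1×apricots + 3×quinces + 1×lemons + 1×peaches: weight 50, value 156
- 3×quinces + 2×lemons + 1×peaches: weight 49, value 154
- 3×apricots + 1×quinces + 1×peaches: weight 50, value 151
- 2×apricots + 1×quinces + 1×lemons + 1×peaches: weight 49, value 149
Best: $156.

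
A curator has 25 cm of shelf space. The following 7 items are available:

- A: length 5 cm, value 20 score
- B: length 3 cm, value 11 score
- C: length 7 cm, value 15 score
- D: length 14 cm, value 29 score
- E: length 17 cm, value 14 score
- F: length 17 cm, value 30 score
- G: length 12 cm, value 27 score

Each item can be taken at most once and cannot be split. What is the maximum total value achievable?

62 score

This is a 0/1 knapsack; check combinations near the capacity.
- A+C+G: length 5+7+12=24, value 20+15+27=62
- A+B+F: length 5+3+17=25, value 20+11+30=61
- A+B+D: length 5+3+14=22, value 20+11+29=60
- A+B+G: length 5+3+12=20, value 20+11+27=58
- B+C+D: length 3+7+14=24, value 11+15+29=55
Best: 62 score.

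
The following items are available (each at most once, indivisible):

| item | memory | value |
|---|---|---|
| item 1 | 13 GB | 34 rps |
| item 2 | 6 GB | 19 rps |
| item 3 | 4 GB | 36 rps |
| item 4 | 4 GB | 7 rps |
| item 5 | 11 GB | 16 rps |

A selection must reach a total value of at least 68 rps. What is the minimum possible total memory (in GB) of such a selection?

17

Subsets with value ≥ 68, sorted by total memory:
- item 1+item 3: memory 17, value 70
- item 1+item 3+item 4: memory 21, value 77
Minimum memory: 17 GB.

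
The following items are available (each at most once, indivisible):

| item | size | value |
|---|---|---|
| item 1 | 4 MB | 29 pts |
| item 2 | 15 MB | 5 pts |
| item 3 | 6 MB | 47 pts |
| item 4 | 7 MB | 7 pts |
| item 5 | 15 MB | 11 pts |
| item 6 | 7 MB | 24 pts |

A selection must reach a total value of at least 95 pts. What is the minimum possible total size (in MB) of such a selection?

17

Subsets with value ≥ 95, sorted by total size:
- item 1+item 3+item 6: size 17, value 100
- item 1+item 3+item 4+item 6: size 24, value 107
Minimum size: 17 MB.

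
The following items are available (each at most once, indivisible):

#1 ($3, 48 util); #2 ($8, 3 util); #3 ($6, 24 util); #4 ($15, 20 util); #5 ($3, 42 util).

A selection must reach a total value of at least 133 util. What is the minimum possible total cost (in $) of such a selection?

Subsets with value ≥ 133, sorted by total cost:
- #1+#3+#4+#5: cost 27, value 134
- #1+#2+#3+#4+#5: cost 35, value 137
Minimum cost: 27 $.

27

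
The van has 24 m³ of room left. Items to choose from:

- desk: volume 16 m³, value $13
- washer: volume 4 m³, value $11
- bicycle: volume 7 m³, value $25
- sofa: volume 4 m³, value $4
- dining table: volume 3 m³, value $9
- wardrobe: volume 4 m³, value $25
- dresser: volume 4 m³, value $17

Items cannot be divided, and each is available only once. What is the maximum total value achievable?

This is a 0/1 knapsack; check combinations near the capacity.
- washer+bicycle+dining table+wardrobe+dresser: volume 4+7+3+4+4=22, value 11+25+9+25+17=87
- washer+bicycle+sofa+wardrobe+dresser: volume 4+7+4+4+4=23, value 11+25+4+25+17=82
- bicycle+sofa+dining table+wardrobe+dresser: volume 7+4+3+4+4=22, value 25+4+9+25+17=80
- washer+bicycle+wardrobe+dresser: volume 4+7+4+4=19, value 11+25+25+17=78
- bicycle+dining table+wardrobe+dresser: volume 7+3+4+4=18, value 25+9+25+17=76
Best: $87.

$87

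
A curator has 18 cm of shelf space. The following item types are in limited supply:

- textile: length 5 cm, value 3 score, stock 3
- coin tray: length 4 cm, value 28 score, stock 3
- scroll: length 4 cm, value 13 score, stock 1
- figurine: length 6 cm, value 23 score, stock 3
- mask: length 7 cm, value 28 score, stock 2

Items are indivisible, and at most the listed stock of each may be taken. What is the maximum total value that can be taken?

Top feasible selections:
- 3×coin tray + 1×figurine: length 18, value 107
- 3×coin tray + 1×scroll: length 16, value 97
- 2×coin tray + 1×scroll + 1×figurine: length 18, value 92
Best: 107 score.

107 score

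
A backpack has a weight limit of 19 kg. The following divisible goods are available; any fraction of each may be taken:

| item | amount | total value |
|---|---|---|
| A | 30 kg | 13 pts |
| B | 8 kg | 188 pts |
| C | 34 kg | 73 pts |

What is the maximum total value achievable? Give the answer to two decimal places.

211.62

Take in order of value per unit:
- B (188/8 per unit): all 8 → value 188, running total 188.00
- C (73/34 per unit): 11 of 34 → value 11×73/34 = 23.6176, running total 211.62
Total 211.62.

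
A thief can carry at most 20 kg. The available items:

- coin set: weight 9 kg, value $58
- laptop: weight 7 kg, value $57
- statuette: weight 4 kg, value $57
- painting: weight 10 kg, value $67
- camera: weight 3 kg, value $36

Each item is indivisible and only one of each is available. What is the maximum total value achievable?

Check high-value combinations within 20 kg:
- coin set+laptop+statuette: weight 9+7+4=20, value 58+57+57=172
- statuette+painting+camera: weight 4+10+3=17, value 57+67+36=160
- laptop+painting+camera: weight 7+10+3=20, value 57+67+36=160
- coin set+statuette+camera: weight 9+4+3=16, value 58+57+36=151
- coin set+laptop+camera: weight 9+7+3=19, value 58+57+36=151
Best: $172.

$172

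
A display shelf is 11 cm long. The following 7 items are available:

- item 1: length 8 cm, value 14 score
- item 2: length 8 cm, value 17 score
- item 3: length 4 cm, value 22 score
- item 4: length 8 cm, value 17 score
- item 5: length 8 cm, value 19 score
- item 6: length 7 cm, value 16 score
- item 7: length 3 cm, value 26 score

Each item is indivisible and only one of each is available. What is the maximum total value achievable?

Check high-value combinations within 11 cm:
- item 3+item 7: length 4+3=7, value 22+26=48
- item 5+item 7: length 8+3=11, value 19+26=45
- item 2+item 7: length 8+3=11, value 17+26=43
Best: 48 score.

48 score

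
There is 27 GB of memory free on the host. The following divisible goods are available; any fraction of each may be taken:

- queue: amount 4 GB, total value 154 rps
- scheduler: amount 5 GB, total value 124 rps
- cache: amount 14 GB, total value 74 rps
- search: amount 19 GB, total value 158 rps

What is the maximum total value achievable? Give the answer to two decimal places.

427.68

Take in order of value per unit:
- queue (154/4 per unit): all 4 → value 154, running total 154.00
- scheduler (124/5 per unit): all 5 → value 124, running total 278.00
- search (158/19 per unit): 18 of 19 → value 18×158/19 = 149.6842, running total 427.68
Total 427.68.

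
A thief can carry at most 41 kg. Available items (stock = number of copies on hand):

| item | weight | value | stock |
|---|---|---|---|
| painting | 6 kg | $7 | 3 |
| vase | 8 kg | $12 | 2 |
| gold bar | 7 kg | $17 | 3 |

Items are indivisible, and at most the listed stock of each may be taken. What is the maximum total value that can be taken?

Top feasible selections:
- 2×painting + 1×vase + 3×gold bar: weight 41, value 77
- 2×vase + 3×gold bar: weight 37, value 75
Best: $77.

$77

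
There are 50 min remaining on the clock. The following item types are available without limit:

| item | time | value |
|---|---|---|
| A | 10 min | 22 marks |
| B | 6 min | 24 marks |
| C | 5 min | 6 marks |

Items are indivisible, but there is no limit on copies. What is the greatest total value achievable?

Best value-per-unit is B at 24/6, and filling with it alone uses time 8×6=48. No mix of the others beats 8×24 = 192.

192 marks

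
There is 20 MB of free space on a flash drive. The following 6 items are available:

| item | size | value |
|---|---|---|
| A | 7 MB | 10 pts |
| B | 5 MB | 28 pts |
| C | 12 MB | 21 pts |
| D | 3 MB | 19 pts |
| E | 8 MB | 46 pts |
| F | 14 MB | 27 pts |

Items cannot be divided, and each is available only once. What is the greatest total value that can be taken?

93 pts

This is a 0/1 knapsack; check combinations near the capacity.
- B+D+E: size 5+3+8=16, value 28+19+46=93
- A+B+E: size 7+5+8=20, value 10+28+46=84
- A+D+E: size 7+3+8=18, value 10+19+46=75
- B+E: size 5+8=13, value 28+46=74
Best: 93 pts.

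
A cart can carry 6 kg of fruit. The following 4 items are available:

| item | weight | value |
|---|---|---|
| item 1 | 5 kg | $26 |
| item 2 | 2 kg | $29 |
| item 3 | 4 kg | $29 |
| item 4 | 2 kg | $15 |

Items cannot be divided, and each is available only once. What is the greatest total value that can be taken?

Check high-value combinations within 6 kg:
- item 2+item 3: weight 2+4=6, value 29+29=58
- item 2+item 4: weight 2+2=4, value 29+15=44
- item 3+item 4: weight 4+2=6, value 29+15=44
- item 2: weight 2, value 29
- item 3: weight 4, value 29
Best: $58.

$58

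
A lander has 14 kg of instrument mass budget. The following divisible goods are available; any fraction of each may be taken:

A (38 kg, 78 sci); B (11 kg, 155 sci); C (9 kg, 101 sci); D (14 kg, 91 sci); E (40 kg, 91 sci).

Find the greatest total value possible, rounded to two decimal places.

Take in order of value per unit:
- B (155/11 per unit): all 11 → value 155, running total 155.00
- C (101/9 per unit): 3 of 9 → value 3×101/9 = 33.6667, running total 188.67
Total 188.67.

188.67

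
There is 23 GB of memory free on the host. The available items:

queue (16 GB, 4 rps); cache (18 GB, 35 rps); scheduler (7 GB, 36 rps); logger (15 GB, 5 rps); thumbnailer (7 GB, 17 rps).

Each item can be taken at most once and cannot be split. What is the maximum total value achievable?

Check high-value combinations within 23 GB:
- scheduler+thumbnailer: memory 7+7=14, value 36+17=53
- scheduler+logger: memory 7+15=22, value 36+5=41
- queue+scheduler: memory 16+7=23, value 4+36=40
- scheduler: memory 7, value 36
- cache: memory 18, value 35
Best: 53 rps.

53 rps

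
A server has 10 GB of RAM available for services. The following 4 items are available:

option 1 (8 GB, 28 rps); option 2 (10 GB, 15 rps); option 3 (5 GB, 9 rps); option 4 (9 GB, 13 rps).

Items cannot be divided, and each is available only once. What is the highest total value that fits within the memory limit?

28 rps

Check high-value combinations within 10 GB:
- option 1: memory 8, value 28
- option 2: memory 10, value 15
- option 4: memory 9, value 13
Best: 28 rps.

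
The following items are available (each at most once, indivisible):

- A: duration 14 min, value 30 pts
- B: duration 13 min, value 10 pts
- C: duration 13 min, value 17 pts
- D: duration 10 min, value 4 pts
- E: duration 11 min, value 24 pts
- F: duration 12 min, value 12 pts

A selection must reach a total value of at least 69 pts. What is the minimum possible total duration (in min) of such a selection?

38

Subsets with value ≥ 69, sorted by total duration:
- A+C+E: duration 38, value 71
- A+D+E+F: duration 47, value 70
Minimum duration: 38 min.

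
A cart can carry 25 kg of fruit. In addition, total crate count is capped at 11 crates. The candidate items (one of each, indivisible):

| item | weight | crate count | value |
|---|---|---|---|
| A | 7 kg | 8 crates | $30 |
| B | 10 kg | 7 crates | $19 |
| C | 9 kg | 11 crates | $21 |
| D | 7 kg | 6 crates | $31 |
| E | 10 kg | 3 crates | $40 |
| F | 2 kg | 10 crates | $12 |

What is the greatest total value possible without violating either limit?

$71

Feasible sets respecting both limits:
- D+E: weight 17, crate count 9, value 71
- A+E: weight 17, crate count 11, value 70
- B+E: weight 20, crate count 10, value 59
Best: $71.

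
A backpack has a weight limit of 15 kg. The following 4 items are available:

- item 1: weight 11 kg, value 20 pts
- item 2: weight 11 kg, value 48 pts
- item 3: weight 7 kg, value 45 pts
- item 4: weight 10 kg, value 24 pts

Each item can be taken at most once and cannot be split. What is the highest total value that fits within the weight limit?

48 pts

Check high-value combinations within 15 kg:
- item 2: weight 11, value 48
- item 3: weight 7, value 45
- item 4: weight 10, value 24
Best: 48 pts.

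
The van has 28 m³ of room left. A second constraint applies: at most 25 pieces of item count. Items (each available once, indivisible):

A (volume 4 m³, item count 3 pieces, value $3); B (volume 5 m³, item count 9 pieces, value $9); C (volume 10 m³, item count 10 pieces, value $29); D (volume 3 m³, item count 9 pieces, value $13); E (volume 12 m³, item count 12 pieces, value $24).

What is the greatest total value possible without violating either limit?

Feasible sets respecting both limits:
- A+C+E: volume 26, item count 25, value 56
- C+E: volume 22, item count 22, value 53
- A+C+D: volume 17, item count 22, value 45
Best: $56.

$56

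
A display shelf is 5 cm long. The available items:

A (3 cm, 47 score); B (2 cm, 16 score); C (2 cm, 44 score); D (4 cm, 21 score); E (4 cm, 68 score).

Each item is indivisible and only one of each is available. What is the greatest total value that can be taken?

91 score

Check high-value combinations within 5 cm:
- A+C: length 3+2=5, value 47+44=91
- E: length 4, value 68
- A+B: length 3+2=5, value 47+16=63
- B+C: length 2+2=4, value 16+44=60
- A: length 3, value 47
Best: 91 score.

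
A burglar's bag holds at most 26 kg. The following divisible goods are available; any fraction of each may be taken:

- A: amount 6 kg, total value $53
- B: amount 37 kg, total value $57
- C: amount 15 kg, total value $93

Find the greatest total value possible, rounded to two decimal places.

153.70

Take in order of value per unit:
- A (53/6 per unit): all 6 → value 53, running total 53.00
- C (93/15 per unit): all 15 → value 93, running total 146.00
- B (57/37 per unit): 5 of 37 → value 5×57/37 = 7.7027, running total 153.70
Total 153.70.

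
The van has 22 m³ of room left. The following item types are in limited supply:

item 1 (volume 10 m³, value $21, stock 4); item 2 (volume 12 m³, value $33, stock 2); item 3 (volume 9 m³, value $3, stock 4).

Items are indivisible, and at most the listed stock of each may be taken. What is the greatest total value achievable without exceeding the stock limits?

$54

Top feasible selections:
- 1×item 1 + 1×item 2: volume 22, value 54
- 2×item 1: volume 20, value 42
- 1×item 2 + 1×item 3: volume 21, value 36
Best: $54.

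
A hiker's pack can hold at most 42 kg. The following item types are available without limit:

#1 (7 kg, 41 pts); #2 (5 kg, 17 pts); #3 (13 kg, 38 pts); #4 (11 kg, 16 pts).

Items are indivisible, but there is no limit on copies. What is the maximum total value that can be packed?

246 pts

Best value-per-unit is #1 at 41/7, and filling with it alone uses weight 6×7=42. No mix of the others beats 6×41 = 246.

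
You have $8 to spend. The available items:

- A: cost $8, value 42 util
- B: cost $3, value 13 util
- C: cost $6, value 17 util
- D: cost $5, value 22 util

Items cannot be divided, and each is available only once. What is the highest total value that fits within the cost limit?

Check high-value combinations within $8:
- A: cost 8, value 42
- B+D: cost 3+5=8, value 13+22=35
- D: cost 5, value 22
Best: 42 util.

42 util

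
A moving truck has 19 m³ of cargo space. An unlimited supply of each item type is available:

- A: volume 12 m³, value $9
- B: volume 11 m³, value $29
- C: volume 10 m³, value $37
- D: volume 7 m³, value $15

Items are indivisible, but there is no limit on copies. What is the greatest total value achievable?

Best value-per-unit is C at 37/10; filling with it alone gives 1×37 = 37.
Optimal mix: 1×C + 1×D → volume 17, value 52.

$52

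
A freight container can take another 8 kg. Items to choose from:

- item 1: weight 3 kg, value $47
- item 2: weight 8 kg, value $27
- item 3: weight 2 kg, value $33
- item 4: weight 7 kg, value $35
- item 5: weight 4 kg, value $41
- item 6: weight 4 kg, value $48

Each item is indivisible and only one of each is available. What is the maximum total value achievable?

Check high-value combinations within 8 kg:
- item 1+item 6: weight 3+4=7, value 47+48=95
- item 5+item 6: weight 4+4=8, value 41+48=89
- item 1+item 5: weight 3+4=7, value 47+41=88
- item 3+item 6: weight 2+4=6, value 33+48=81
Best: $95.

$95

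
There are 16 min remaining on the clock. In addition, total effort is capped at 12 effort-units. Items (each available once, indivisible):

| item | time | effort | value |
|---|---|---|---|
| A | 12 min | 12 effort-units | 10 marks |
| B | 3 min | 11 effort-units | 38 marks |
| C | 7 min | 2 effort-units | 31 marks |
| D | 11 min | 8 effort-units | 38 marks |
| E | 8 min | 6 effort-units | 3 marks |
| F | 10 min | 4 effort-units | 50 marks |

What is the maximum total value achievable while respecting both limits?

Feasible sets respecting both limits:
- F: time 10, effort 4, value 50
- B: time 3, effort 11, value 38
- D: time 11, effort 8, value 38
- C+E: time 15, effort 8, value 34
Best: 50 marks.

50 marks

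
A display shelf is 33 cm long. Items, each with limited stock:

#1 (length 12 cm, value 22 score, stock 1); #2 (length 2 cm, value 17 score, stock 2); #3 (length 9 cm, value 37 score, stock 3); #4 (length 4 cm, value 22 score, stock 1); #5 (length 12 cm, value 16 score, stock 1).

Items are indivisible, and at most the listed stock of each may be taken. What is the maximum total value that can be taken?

Best selections within length 33 and stock limits:
- 1×#2 + 3×#3 + 1×#4: length 33, value 150
- 2×#2 + 3×#3: length 31, value 145
- 3×#3 + 1×#4: length 31, value 133
Best: 150 score.

150 score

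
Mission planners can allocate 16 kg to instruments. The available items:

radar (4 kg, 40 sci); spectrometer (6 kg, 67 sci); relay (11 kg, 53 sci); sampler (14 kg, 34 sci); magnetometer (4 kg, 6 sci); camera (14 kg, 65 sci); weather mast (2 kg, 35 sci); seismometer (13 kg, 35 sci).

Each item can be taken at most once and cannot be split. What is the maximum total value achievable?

148 sci

Check high-value combinations within 16 kg:
- radar+spectrometer+magnetometer+weather mast: mass 4+6+4+2=16, value 40+67+6+35=148
- radar+spectrometer+weather mast: mass 4+6+2=12, value 40+67+35=142
- radar+spectrometer+magnetometer: mass 4+6+4=14, value 40+67+6=113
Best: 148 sci.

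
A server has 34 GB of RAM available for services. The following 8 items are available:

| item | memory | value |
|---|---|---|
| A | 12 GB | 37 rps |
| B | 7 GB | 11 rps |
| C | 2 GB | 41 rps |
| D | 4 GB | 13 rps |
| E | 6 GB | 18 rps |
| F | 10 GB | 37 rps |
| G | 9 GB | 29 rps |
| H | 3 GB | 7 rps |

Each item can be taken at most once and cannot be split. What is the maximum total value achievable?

146 rps

Check high-value combinations within 34 GB:
- A+C+D+E+F: memory 12+2+4+6+10=34, value 37+41+13+18+37=146
- C+D+E+F+G+H: memory 2+4+6+10+9+3=34, value 41+13+18+37+29+7=145
- A+C+F+G: memory 12+2+10+9=33, value 37+41+37+29=144
Best: 146 rps.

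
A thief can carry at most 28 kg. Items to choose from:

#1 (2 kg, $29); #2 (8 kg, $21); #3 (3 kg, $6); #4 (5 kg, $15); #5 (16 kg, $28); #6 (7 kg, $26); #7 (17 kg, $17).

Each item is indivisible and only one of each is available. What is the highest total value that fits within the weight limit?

Check high-value combinations within 28 kg:
- #1+#2+#3+#4+#6: weight 2+8+3+5+7=25, value 29+21+6+15+26=97
- #1+#2+#4+#6: weight 2+8+5+7=22, value 29+21+15+26=91
- #1+#3+#5+#6: weight 2+3+16+7=28, value 29+6+28+26=89
- #1+#5+#6: weight 2+16+7=25, value 29+28+26=83
Best: $97.

$97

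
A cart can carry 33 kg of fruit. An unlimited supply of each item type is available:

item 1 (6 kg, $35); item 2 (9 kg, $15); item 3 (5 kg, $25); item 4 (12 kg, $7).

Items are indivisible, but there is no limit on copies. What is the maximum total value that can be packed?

$180

Best value-per-unit is item 1 at 35/6; filling with it alone gives 5×35 = 175.
Optimal mix: 3×item 1 + 3×item 3 → weight 33, value 180.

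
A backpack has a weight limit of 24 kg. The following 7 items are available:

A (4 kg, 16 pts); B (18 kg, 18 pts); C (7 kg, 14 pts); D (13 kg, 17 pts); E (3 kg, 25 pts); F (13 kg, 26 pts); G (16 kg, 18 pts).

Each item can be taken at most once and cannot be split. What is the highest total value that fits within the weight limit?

67 pts

Check high-value combinations within 24 kg:
- A+E+F: weight 4+3+13=20, value 16+25+26=67
- C+E+F: weight 7+3+13=23, value 14+25+26=65
- A+E+G: weight 4+3+16=23, value 16+25+18=59
- A+D+E: weight 4+13+3=20, value 16+17+25=58
- C+D+E: weight 7+13+3=23, value 14+17+25=56
Best: 67 pts.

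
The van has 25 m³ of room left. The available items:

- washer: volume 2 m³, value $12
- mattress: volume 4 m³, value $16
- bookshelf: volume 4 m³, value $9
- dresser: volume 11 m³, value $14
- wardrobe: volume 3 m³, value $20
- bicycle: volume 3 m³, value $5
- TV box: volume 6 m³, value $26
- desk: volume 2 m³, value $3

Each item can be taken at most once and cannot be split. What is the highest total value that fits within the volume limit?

Check high-value combinations within 25 m³:
- washer+mattress+bookshelf+wardrobe+bicycle+TV box+desk: volume 2+4+4+3+3+6+2=24, value 12+16+9+20+5+26+3=91
- washer+mattress+bookshelf+wardrobe+bicycle+TV box: volume 2+4+4+3+3+6=22, value 12+16+9+20+5+26=88
- washer+mattress+bookshelf+wardrobe+TV box+desk: volume 2+4+4+3+6+2=21, value 12+16+9+20+26+3=86
Best: $91.

$91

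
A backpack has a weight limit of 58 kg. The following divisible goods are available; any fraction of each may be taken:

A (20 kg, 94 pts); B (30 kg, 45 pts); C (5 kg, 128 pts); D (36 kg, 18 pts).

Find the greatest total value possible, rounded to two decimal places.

268.50

Take in order of value per unit:
- C (128/5 per unit): all 5 → value 128, running total 128.00
- A (94/20 per unit): all 20 → value 94, running total 222.00
- B (45/30 per unit): all 30 → value 45, running total 267.00
- D (18/36 per unit): 3 of 36 → value 3×18/36 = 1.5000, running total 268.50
Total 268.50.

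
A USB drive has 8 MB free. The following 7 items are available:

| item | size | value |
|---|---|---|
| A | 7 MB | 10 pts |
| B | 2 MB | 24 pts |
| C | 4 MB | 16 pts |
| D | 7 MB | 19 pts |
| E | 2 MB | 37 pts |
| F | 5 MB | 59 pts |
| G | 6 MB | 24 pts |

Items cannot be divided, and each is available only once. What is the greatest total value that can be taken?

96 pts

Check high-value combinations within 8 MB:
- E+F: size 2+5=7, value 37+59=96
- B+F: size 2+5=7, value 24+59=83
- B+C+E: size 2+4+2=8, value 24+16+37=77
Best: 96 pts.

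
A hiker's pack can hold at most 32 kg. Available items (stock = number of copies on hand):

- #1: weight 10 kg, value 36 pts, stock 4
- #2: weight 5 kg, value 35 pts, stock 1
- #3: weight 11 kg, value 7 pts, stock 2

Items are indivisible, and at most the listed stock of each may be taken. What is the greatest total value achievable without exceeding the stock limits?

108 pts

Best selections within weight 32 and stock limits:
- 3×#1: weight 30, value 108
- 2×#1 + 1×#2: weight 25, value 107
- 2×#1 + 1×#3: weight 31, value 79
- 1×#1 + 1×#2 + 1×#3: weight 26, value 78
Best: 108 pts.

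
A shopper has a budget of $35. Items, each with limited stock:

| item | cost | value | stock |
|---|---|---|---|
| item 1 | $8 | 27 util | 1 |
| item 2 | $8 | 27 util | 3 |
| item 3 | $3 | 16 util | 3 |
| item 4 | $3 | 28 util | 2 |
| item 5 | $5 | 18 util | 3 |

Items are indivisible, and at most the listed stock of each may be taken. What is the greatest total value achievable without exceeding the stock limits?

Best selections within cost 35 and stock limits:
- 1×item 2 + 2×item 3 + 2×item 4 + 3×item 5: cost 35, value 169
- 1×item 1 + 2×item 3 + 2×item 4 + 3×item 5: cost 35, value 169
- 1×item 2 + 3×item 3 + 2×item 4 + 2×item 5: cost 33, value 167
- 1×item 1 + 3×item 3 + 2×item 4 + 2×item 5: cost 33, value 167
Best: 169 util.

169 util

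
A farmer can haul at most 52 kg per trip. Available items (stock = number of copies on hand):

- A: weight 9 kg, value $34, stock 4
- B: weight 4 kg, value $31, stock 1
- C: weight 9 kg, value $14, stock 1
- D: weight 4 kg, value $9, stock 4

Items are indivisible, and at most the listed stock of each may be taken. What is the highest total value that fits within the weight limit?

$194

Best selections within weight 52 and stock limits:
- 4×A + 1×B + 3×D: weight 52, value 194
- 4×A + 1×B + 2×D: weight 48, value 185
- 4×A + 1×B + 1×C: weight 49, value 181
- 4×A + 1×B + 1×D: weight 44, value 176
Best: $194.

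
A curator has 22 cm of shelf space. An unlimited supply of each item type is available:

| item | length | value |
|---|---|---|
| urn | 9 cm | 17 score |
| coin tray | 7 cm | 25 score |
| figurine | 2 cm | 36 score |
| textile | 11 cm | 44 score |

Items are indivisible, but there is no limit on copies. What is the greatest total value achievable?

Best value-per-unit is figurine at 36/2, and filling with it alone uses length 11×2=22. No mix of the others beats 11×36 = 396.

396 score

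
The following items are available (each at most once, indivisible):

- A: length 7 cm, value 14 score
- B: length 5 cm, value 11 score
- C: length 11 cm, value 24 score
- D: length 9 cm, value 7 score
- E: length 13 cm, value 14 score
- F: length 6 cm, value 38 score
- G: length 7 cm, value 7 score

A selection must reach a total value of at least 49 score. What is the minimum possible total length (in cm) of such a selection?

Subsets with value ≥ 49, sorted by total length:
- B+F: length 11, value 49
- A+F: length 13, value 52
- C+F: length 17, value 62
- A+B+F: length 18, value 63
Minimum length: 11 cm.

11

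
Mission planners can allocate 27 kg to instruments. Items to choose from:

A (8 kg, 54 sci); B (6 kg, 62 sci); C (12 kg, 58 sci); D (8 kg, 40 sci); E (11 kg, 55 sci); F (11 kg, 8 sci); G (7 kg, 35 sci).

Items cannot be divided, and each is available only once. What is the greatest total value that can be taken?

174 sci

Check high-value combinations within 27 kg:
- A+B+C: mass 8+6+12=26, value 54+62+58=174
- A+B+E: mass 8+6+11=25, value 54+62+55=171
- B+C+D: mass 6+12+8=26, value 62+58+40=160
- B+D+E: mass 6+8+11=25, value 62+40+55=157
Best: 174 sci.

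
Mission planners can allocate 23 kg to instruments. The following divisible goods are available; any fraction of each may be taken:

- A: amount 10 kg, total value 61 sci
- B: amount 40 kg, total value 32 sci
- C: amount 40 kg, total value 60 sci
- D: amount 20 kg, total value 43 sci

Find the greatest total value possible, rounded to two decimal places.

88.95

Take in order of value per unit:
- A (61/10 per unit): all 10 → value 61, running total 61.00
- D (43/20 per unit): 13 of 20 → value 13×43/20 = 27.9500, running total 88.95
Total 88.95.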